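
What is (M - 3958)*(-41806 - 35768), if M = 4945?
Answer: -76565538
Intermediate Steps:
(M - 3958)*(-41806 - 35768) = (4945 - 3958)*(-41806 - 35768) = 987*(-77574) = -76565538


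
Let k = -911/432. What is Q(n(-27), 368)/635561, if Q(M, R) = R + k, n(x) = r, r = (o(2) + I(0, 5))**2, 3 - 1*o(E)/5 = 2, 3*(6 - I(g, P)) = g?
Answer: 158065/274562352 ≈ 0.00057570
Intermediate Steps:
I(g, P) = 6 - g/3
o(E) = 5 (o(E) = 15 - 5*2 = 15 - 10 = 5)
k = -911/432 (k = -911*1/432 = -911/432 ≈ -2.1088)
r = 121 (r = (5 + (6 - 1/3*0))**2 = (5 + (6 + 0))**2 = (5 + 6)**2 = 11**2 = 121)
n(x) = 121
Q(M, R) = -911/432 + R (Q(M, R) = R - 911/432 = -911/432 + R)
Q(n(-27), 368)/635561 = (-911/432 + 368)/635561 = (158065/432)*(1/635561) = 158065/274562352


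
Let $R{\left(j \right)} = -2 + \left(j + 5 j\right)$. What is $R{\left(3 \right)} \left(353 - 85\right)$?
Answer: $4288$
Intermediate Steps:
$R{\left(j \right)} = -2 + 6 j$
$R{\left(3 \right)} \left(353 - 85\right) = \left(-2 + 6 \cdot 3\right) \left(353 - 85\right) = \left(-2 + 18\right) 268 = 16 \cdot 268 = 4288$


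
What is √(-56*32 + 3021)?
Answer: √1229 ≈ 35.057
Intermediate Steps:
√(-56*32 + 3021) = √(-1792 + 3021) = √1229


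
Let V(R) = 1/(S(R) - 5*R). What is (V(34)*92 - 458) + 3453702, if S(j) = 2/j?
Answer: 9976420352/2889 ≈ 3.4532e+6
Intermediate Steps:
V(R) = 1/(-5*R + 2/R) (V(R) = 1/(2/R - 5*R) = 1/(-5*R + 2/R))
(V(34)*92 - 458) + 3453702 = (-1*34/(-2 + 5*34²)*92 - 458) + 3453702 = (-1*34/(-2 + 5*1156)*92 - 458) + 3453702 = (-1*34/(-2 + 5780)*92 - 458) + 3453702 = (-1*34/5778*92 - 458) + 3453702 = (-1*34*1/5778*92 - 458) + 3453702 = (-17/2889*92 - 458) + 3453702 = (-1564/2889 - 458) + 3453702 = -1324726/2889 + 3453702 = 9976420352/2889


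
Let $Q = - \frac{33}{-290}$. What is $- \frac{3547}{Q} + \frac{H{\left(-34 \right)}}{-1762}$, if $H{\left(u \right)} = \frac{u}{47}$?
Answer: $- \frac{42592481849}{1366431} \approx -31171.0$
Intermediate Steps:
$Q = \frac{33}{290}$ ($Q = \left(-33\right) \left(- \frac{1}{290}\right) = \frac{33}{290} \approx 0.11379$)
$H{\left(u \right)} = \frac{u}{47}$ ($H{\left(u \right)} = u \frac{1}{47} = \frac{u}{47}$)
$- \frac{3547}{Q} + \frac{H{\left(-34 \right)}}{-1762} = - \frac{3547}{\frac{33}{290}} + \frac{\frac{1}{47} \left(-34\right)}{-1762} = \left(-3547\right) \frac{290}{33} - - \frac{17}{41407} = - \frac{1028630}{33} + \frac{17}{41407} = - \frac{42592481849}{1366431}$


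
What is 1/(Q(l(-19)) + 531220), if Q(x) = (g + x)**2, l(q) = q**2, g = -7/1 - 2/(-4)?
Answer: 4/2627561 ≈ 1.5223e-6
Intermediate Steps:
g = -13/2 (g = -7*1 - 2*(-1/4) = -7 + 1/2 = -13/2 ≈ -6.5000)
Q(x) = (-13/2 + x)**2
1/(Q(l(-19)) + 531220) = 1/((-13 + 2*(-19)**2)**2/4 + 531220) = 1/((-13 + 2*361)**2/4 + 531220) = 1/((-13 + 722)**2/4 + 531220) = 1/((1/4)*709**2 + 531220) = 1/((1/4)*502681 + 531220) = 1/(502681/4 + 531220) = 1/(2627561/4) = 4/2627561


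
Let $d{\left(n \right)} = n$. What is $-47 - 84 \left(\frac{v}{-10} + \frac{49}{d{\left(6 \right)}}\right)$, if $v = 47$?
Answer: $- \frac{1691}{5} \approx -338.2$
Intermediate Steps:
$-47 - 84 \left(\frac{v}{-10} + \frac{49}{d{\left(6 \right)}}\right) = -47 - 84 \left(\frac{47}{-10} + \frac{49}{6}\right) = -47 - 84 \left(47 \left(- \frac{1}{10}\right) + 49 \cdot \frac{1}{6}\right) = -47 - 84 \left(- \frac{47}{10} + \frac{49}{6}\right) = -47 - \frac{1456}{5} = - \frac{1691}{5}$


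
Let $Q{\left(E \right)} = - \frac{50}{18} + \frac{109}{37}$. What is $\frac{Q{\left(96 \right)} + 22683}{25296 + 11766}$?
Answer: $\frac{7553495}{12341646} \approx 0.61203$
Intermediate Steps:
$Q{\left(E \right)} = \frac{56}{333}$ ($Q{\left(E \right)} = \left(-50\right) \frac{1}{18} + 109 \cdot \frac{1}{37} = - \frac{25}{9} + \frac{109}{37} = \frac{56}{333}$)
$\frac{Q{\left(96 \right)} + 22683}{25296 + 11766} = \frac{\frac{56}{333} + 22683}{25296 + 11766} = \frac{7553495}{333 \cdot 37062} = \frac{7553495}{333} \cdot \frac{1}{37062} = \frac{7553495}{12341646}$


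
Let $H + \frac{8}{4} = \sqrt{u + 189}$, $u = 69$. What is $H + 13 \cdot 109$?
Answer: $1415 + \sqrt{258} \approx 1431.1$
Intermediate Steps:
$H = -2 + \sqrt{258}$ ($H = -2 + \sqrt{69 + 189} = -2 + \sqrt{258} \approx 14.062$)
$H + 13 \cdot 109 = \left(-2 + \sqrt{258}\right) + 13 \cdot 109 = \left(-2 + \sqrt{258}\right) + 1417 = 1415 + \sqrt{258}$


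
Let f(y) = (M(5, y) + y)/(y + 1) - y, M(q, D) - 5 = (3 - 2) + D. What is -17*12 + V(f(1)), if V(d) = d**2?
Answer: -195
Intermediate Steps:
M(q, D) = 6 + D (M(q, D) = 5 + ((3 - 2) + D) = 5 + (1 + D) = 6 + D)
f(y) = -y + (6 + 2*y)/(1 + y) (f(y) = ((6 + y) + y)/(y + 1) - y = (6 + 2*y)/(1 + y) - y = -y + (6 + 2*y)/(1 + y))
-17*12 + V(f(1)) = -17*12 + ((6 + 1 - 1*1**2)/(1 + 1))**2 = -204 + ((6 + 1 - 1*1)/2)**2 = -204 + ((6 + 1 - 1)/2)**2 = -204 + ((1/2)*6)**2 = -204 + 3**2 = -204 + 9 = -195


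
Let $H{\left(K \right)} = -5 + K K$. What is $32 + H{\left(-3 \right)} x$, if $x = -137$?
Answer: $-516$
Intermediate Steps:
$H{\left(K \right)} = -5 + K^{2}$
$32 + H{\left(-3 \right)} x = 32 + \left(-5 + \left(-3\right)^{2}\right) \left(-137\right) = 32 + \left(-5 + 9\right) \left(-137\right) = 32 + 4 \left(-137\right) = 32 - 548 = -516$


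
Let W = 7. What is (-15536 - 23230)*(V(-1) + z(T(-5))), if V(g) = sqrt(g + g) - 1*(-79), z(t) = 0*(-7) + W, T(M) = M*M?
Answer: -3333876 - 38766*I*sqrt(2) ≈ -3.3339e+6 - 54823.0*I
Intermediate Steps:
T(M) = M**2
z(t) = 7 (z(t) = 0*(-7) + 7 = 0 + 7 = 7)
V(g) = 79 + sqrt(2)*sqrt(g) (V(g) = sqrt(2*g) + 79 = sqrt(2)*sqrt(g) + 79 = 79 + sqrt(2)*sqrt(g))
(-15536 - 23230)*(V(-1) + z(T(-5))) = (-15536 - 23230)*((79 + sqrt(2)*sqrt(-1)) + 7) = -38766*((79 + sqrt(2)*I) + 7) = -38766*((79 + I*sqrt(2)) + 7) = -38766*(86 + I*sqrt(2)) = -3333876 - 38766*I*sqrt(2)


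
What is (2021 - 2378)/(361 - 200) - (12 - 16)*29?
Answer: 2617/23 ≈ 113.78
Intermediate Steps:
(2021 - 2378)/(361 - 200) - (12 - 16)*29 = -357/161 - (-4)*29 = -357*1/161 - 1*(-116) = -51/23 + 116 = 2617/23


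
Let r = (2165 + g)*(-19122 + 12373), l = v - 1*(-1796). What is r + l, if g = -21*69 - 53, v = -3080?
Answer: -4475871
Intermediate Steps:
g = -1502 (g = -1449 - 53 = -1502)
l = -1284 (l = -3080 - 1*(-1796) = -3080 + 1796 = -1284)
r = -4474587 (r = (2165 - 1502)*(-19122 + 12373) = 663*(-6749) = -4474587)
r + l = -4474587 - 1284 = -4475871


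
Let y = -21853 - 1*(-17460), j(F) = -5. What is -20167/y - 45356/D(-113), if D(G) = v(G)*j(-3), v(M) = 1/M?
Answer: -22515025769/21965 ≈ -1.0250e+6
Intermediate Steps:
y = -4393 (y = -21853 + 17460 = -4393)
D(G) = -5/G
-20167/y - 45356/D(-113) = -20167/(-4393) - 45356/((-5/(-113))) = -20167*(-1/4393) - 45356/((-5*(-1/113))) = 20167/4393 - 45356/5/113 = 20167/4393 - 45356*113/5 = 20167/4393 - 5125228/5 = -22515025769/21965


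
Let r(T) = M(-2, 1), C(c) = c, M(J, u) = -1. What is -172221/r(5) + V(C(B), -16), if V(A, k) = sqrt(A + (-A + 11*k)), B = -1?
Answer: 172221 + 4*I*sqrt(11) ≈ 1.7222e+5 + 13.266*I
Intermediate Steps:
r(T) = -1
V(A, k) = sqrt(11)*sqrt(k) (V(A, k) = sqrt(11*k) = sqrt(11)*sqrt(k))
-172221/r(5) + V(C(B), -16) = -172221/(-1) + sqrt(11)*sqrt(-16) = -172221*(-1) + sqrt(11)*(4*I) = -417*(-413) + 4*I*sqrt(11) = 172221 + 4*I*sqrt(11)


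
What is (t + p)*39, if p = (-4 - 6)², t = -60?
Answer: 1560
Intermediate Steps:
p = 100 (p = (-10)² = 100)
(t + p)*39 = (-60 + 100)*39 = 40*39 = 1560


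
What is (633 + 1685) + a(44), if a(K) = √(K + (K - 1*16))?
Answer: 2318 + 6*√2 ≈ 2326.5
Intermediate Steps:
a(K) = √(-16 + 2*K) (a(K) = √(K + (K - 16)) = √(K + (-16 + K)) = √(-16 + 2*K))
(633 + 1685) + a(44) = (633 + 1685) + √(-16 + 2*44) = 2318 + √(-16 + 88) = 2318 + √72 = 2318 + 6*√2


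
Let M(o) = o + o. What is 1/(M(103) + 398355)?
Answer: 1/398561 ≈ 2.5090e-6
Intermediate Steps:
M(o) = 2*o
1/(M(103) + 398355) = 1/(2*103 + 398355) = 1/(206 + 398355) = 1/398561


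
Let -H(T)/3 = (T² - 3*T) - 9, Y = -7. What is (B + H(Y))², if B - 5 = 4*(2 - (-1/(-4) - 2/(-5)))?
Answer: 744769/25 ≈ 29791.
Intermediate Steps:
H(T) = 27 - 3*T² + 9*T (H(T) = -3*((T² - 3*T) - 9) = -3*(-9 + T² - 3*T) = 27 - 3*T² + 9*T)
B = 52/5 (B = 5 + 4*(2 - (-1/(-4) - 2/(-5))) = 5 + 4*(2 - (-1*(-¼) - 2*(-⅕))) = 5 + 4*(2 - (¼ + ⅖)) = 5 + 4*(2 - 1*13/20) = 5 + 4*(2 - 13/20) = 5 + 4*(27/20) = 5 + 27/5 = 52/5 ≈ 10.400)
(B + H(Y))² = (52/5 + (27 - 3*(-7)² + 9*(-7)))² = (52/5 + (27 - 3*49 - 63))² = (52/5 + (27 - 147 - 63))² = (52/5 - 183)² = (-863/5)² = 744769/25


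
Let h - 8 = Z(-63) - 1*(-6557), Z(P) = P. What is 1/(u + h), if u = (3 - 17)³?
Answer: 1/3758 ≈ 0.00026610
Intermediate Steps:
h = 6502 (h = 8 + (-63 - 1*(-6557)) = 8 + (-63 + 6557) = 8 + 6494 = 6502)
u = -2744 (u = (-14)³ = -2744)
1/(u + h) = 1/(-2744 + 6502) = 1/3758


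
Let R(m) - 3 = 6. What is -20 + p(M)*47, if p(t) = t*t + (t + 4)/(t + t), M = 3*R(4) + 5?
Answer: 770151/16 ≈ 48134.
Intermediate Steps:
R(m) = 9 (R(m) = 3 + 6 = 9)
M = 32 (M = 3*9 + 5 = 27 + 5 = 32)
p(t) = t² + (4 + t)/(2*t) (p(t) = t² + (4 + t)/((2*t)) = t² + (4 + t)*(1/(2*t)) = t² + (4 + t)/(2*t))
-20 + p(M)*47 = -20 + ((2 + 32³ + (½)*32)/32)*47 = -20 + ((2 + 32768 + 16)/32)*47 = -20 + ((1/32)*32786)*47 = -20 + (16393/16)*47 = -20 + 770471/16 = 770151/16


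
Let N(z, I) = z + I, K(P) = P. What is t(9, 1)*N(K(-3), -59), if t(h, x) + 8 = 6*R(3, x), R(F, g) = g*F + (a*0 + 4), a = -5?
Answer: -2108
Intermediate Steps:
R(F, g) = 4 + F*g (R(F, g) = g*F + (-5*0 + 4) = F*g + (0 + 4) = F*g + 4 = 4 + F*g)
t(h, x) = 16 + 18*x (t(h, x) = -8 + 6*(4 + 3*x) = -8 + (24 + 18*x) = 16 + 18*x)
N(z, I) = I + z
t(9, 1)*N(K(-3), -59) = (16 + 18*1)*(-59 - 3) = (16 + 18)*(-62) = 34*(-62) = -2108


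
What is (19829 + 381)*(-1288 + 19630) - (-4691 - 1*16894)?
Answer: 370713405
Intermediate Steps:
(19829 + 381)*(-1288 + 19630) - (-4691 - 1*16894) = 20210*18342 - (-4691 - 16894) = 370691820 - 1*(-21585) = 370691820 + 21585 = 370713405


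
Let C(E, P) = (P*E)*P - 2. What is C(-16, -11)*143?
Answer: -277134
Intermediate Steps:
C(E, P) = -2 + E*P**2 (C(E, P) = (E*P)*P - 2 = E*P**2 - 2 = -2 + E*P**2)
C(-16, -11)*143 = (-2 - 16*(-11)**2)*143 = (-2 - 16*121)*143 = (-2 - 1936)*143 = -1938*143 = -277134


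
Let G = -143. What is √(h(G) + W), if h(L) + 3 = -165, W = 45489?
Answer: √45321 ≈ 212.89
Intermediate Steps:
h(L) = -168 (h(L) = -3 - 165 = -168)
√(h(G) + W) = √(-168 + 45489) = √45321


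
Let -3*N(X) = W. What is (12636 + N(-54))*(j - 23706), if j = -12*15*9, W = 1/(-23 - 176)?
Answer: -63683856306/199 ≈ -3.2002e+8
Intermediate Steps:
W = -1/199 (W = 1/(-199) = -1/199 ≈ -0.0050251)
N(X) = 1/597 (N(X) = -⅓*(-1/199) = 1/597)
j = -1620 (j = -180*9 = -1620)
(12636 + N(-54))*(j - 23706) = (12636 + 1/597)*(-1620 - 23706) = (7543693/597)*(-25326) = -63683856306/199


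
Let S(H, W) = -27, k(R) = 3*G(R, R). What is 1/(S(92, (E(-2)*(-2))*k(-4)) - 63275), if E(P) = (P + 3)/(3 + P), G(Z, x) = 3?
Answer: -1/63302 ≈ -1.5797e-5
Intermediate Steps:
E(P) = 1 (E(P) = (3 + P)/(3 + P) = 1)
k(R) = 9 (k(R) = 3*3 = 9)
1/(S(92, (E(-2)*(-2))*k(-4)) - 63275) = 1/(-27 - 63275) = 1/(-63302) = -1/63302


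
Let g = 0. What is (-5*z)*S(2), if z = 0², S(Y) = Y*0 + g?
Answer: 0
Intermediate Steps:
S(Y) = 0 (S(Y) = Y*0 + 0 = 0 + 0 = 0)
z = 0
(-5*z)*S(2) = -5*0*0 = 0*0 = 0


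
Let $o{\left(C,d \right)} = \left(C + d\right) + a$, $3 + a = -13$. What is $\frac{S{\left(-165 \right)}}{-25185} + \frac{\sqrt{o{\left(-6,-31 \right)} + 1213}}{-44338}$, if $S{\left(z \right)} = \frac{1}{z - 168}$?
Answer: $\frac{1}{8386605} - \frac{\sqrt{290}}{22169} \approx -0.00076804$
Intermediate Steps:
$a = -16$ ($a = -3 - 13 = -16$)
$S{\left(z \right)} = \frac{1}{-168 + z}$
$o{\left(C,d \right)} = -16 + C + d$ ($o{\left(C,d \right)} = \left(C + d\right) - 16 = -16 + C + d$)
$\frac{S{\left(-165 \right)}}{-25185} + \frac{\sqrt{o{\left(-6,-31 \right)} + 1213}}{-44338} = \frac{1}{\left(-168 - 165\right) \left(-25185\right)} + \frac{\sqrt{\left(-16 - 6 - 31\right) + 1213}}{-44338} = \frac{1}{-333} \left(- \frac{1}{25185}\right) + \sqrt{-53 + 1213} \left(- \frac{1}{44338}\right) = \left(- \frac{1}{333}\right) \left(- \frac{1}{25185}\right) + \sqrt{1160} \left(- \frac{1}{44338}\right) = \frac{1}{8386605} + 2 \sqrt{290} \left(- \frac{1}{44338}\right) = \frac{1}{8386605} - \frac{\sqrt{290}}{22169}$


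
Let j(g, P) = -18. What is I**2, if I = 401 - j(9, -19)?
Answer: 175561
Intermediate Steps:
I = 419 (I = 401 - 1*(-18) = 401 + 18 = 419)
I**2 = 419**2 = 175561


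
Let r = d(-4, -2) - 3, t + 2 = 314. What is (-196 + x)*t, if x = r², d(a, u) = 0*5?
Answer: -58344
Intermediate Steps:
d(a, u) = 0
t = 312 (t = -2 + 314 = 312)
r = -3 (r = 0 - 3 = -3)
x = 9 (x = (-3)² = 9)
(-196 + x)*t = (-196 + 9)*312 = -187*312 = -58344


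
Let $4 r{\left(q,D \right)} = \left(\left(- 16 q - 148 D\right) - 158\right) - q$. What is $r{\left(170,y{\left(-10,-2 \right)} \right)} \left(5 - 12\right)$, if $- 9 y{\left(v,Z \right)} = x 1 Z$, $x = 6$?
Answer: $\frac{17038}{3} \approx 5679.3$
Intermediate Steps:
$y{\left(v,Z \right)} = - \frac{2 Z}{3}$ ($y{\left(v,Z \right)} = - \frac{6 \cdot 1 Z}{9} = - \frac{6 Z}{9} = - \frac{2 Z}{3}$)
$r{\left(q,D \right)} = - \frac{79}{2} - 37 D - \frac{17 q}{4}$ ($r{\left(q,D \right)} = \frac{\left(\left(- 16 q - 148 D\right) - 158\right) - q}{4} = \frac{\left(\left(- 148 D - 16 q\right) - 158\right) - q}{4} = \frac{\left(-158 - 148 D - 16 q\right) - q}{4} = \frac{-158 - 148 D - 17 q}{4} = - \frac{79}{2} - 37 D - \frac{17 q}{4}$)
$r{\left(170,y{\left(-10,-2 \right)} \right)} \left(5 - 12\right) = \left(- \frac{79}{2} - 37 \left(\left(- \frac{2}{3}\right) \left(-2\right)\right) - \frac{1445}{2}\right) \left(5 - 12\right) = \left(- \frac{79}{2} - \frac{148}{3} - \frac{1445}{2}\right) \left(5 - 12\right) = \left(- \frac{79}{2} - \frac{148}{3} - \frac{1445}{2}\right) \left(-7\right) = \left(- \frac{2434}{3}\right) \left(-7\right) = \frac{17038}{3}$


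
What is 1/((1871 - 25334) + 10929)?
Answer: -1/12534 ≈ -7.9783e-5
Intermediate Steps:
1/((1871 - 25334) + 10929) = 1/(-23463 + 10929) = 1/(-12534) = -1/12534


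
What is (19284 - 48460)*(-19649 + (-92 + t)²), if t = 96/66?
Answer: 40423727288/121 ≈ 3.3408e+8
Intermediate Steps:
t = 16/11 (t = 96*(1/66) = 16/11 ≈ 1.4545)
(19284 - 48460)*(-19649 + (-92 + t)²) = (19284 - 48460)*(-19649 + (-92 + 16/11)²) = -29176*(-19649 + (-996/11)²) = -29176*(-19649 + 992016/121) = -29176*(-1385513/121) = 40423727288/121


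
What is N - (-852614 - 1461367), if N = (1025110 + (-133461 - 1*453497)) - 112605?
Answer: 2639528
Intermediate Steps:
N = 325547 (N = (1025110 + (-133461 - 453497)) - 112605 = (1025110 - 586958) - 112605 = 438152 - 112605 = 325547)
N - (-852614 - 1461367) = 325547 - (-852614 - 1461367) = 325547 - 1*(-2313981) = 325547 + 2313981 = 2639528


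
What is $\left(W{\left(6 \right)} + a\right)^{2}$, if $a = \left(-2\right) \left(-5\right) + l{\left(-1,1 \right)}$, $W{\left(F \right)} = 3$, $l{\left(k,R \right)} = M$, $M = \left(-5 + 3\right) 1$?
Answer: $121$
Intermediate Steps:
$M = -2$ ($M = \left(-2\right) 1 = -2$)
$l{\left(k,R \right)} = -2$
$a = 8$ ($a = \left(-2\right) \left(-5\right) - 2 = 10 - 2 = 8$)
$\left(W{\left(6 \right)} + a\right)^{2} = \left(3 + 8\right)^{2} = 11^{2} = 121$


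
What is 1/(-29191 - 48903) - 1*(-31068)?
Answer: 2426224391/78094 ≈ 31068.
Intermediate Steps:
1/(-29191 - 48903) - 1*(-31068) = 1/(-78094) + 31068 = -1/78094 + 31068 = 2426224391/78094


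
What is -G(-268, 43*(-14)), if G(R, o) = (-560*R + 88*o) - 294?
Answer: -96810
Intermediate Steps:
G(R, o) = -294 - 560*R + 88*o
-G(-268, 43*(-14)) = -(-294 - 560*(-268) + 88*(43*(-14))) = -(-294 + 150080 + 88*(-602)) = -(-294 + 150080 - 52976) = -1*96810 = -96810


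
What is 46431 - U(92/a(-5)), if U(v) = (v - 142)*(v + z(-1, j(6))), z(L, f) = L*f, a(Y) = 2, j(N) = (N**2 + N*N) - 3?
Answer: 44223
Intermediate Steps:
j(N) = -3 + 2*N**2 (j(N) = (N**2 + N**2) - 3 = 2*N**2 - 3 = -3 + 2*N**2)
U(v) = (-142 + v)*(-69 + v) (U(v) = (v - 142)*(v - (-3 + 2*6**2)) = (-142 + v)*(v - (-3 + 2*36)) = (-142 + v)*(v - (-3 + 72)) = (-142 + v)*(v - 1*69) = (-142 + v)*(v - 69) = (-142 + v)*(-69 + v))
46431 - U(92/a(-5)) = 46431 - (9798 + (92/2)**2 - 19412/2) = 46431 - (9798 + (92*(1/2))**2 - 19412/2) = 46431 - (9798 + 46**2 - 211*46) = 46431 - (9798 + 2116 - 9706) = 46431 - 1*2208 = 46431 - 2208 = 44223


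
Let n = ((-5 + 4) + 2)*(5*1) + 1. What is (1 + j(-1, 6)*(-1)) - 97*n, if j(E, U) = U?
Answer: -587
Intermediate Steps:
n = 6 (n = (-1 + 2)*5 + 1 = 1*5 + 1 = 5 + 1 = 6)
(1 + j(-1, 6)*(-1)) - 97*n = (1 + 6*(-1)) - 97*6 = (1 - 6) - 582 = -5 - 582 = -587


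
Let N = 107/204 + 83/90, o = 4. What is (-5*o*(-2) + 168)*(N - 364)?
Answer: -57689476/765 ≈ -75411.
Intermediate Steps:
N = 4427/3060 (N = 107*(1/204) + 83*(1/90) = 107/204 + 83/90 = 4427/3060 ≈ 1.4467)
(-5*o*(-2) + 168)*(N - 364) = (-5*4*(-2) + 168)*(4427/3060 - 364) = (-20*(-2) + 168)*(-1109413/3060) = (40 + 168)*(-1109413/3060) = 208*(-1109413/3060) = -57689476/765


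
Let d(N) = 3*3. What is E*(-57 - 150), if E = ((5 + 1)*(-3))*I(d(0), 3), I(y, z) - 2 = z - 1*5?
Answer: 0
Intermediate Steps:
d(N) = 9
I(y, z) = -3 + z (I(y, z) = 2 + (z - 1*5) = 2 + (z - 5) = 2 + (-5 + z) = -3 + z)
E = 0 (E = ((5 + 1)*(-3))*(-3 + 3) = (6*(-3))*0 = -18*0 = 0)
E*(-57 - 150) = 0*(-57 - 150) = 0*(-207) = 0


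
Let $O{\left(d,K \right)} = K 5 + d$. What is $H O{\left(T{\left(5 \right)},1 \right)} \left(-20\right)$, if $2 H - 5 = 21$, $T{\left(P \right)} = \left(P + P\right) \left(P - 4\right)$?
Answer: $-3900$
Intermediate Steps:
$T{\left(P \right)} = 2 P \left(-4 + P\right)$
$H = 13$ ($H = \frac{5}{2} + \frac{1}{2} \cdot 21 = \frac{5}{2} + \frac{21}{2} = 13$)
$O{\left(d,K \right)} = d + 5 K$ ($O{\left(d,K \right)} = 5 K + d = d + 5 K$)
$H O{\left(T{\left(5 \right)},1 \right)} \left(-20\right) = 13 \left(2 \cdot 5 \left(-4 + 5\right) + 5 \cdot 1\right) \left(-20\right) = 13 \left(2 \cdot 5 \cdot 1 + 5\right) \left(-20\right) = 13 \left(10 + 5\right) \left(-20\right) = 13 \cdot 15 \left(-20\right) = 195 \left(-20\right) = -3900$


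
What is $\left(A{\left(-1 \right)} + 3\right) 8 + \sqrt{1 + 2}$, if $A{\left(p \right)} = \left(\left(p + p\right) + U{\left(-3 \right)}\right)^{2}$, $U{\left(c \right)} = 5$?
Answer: $96 + \sqrt{3} \approx 97.732$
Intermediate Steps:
$A{\left(p \right)} = \left(5 + 2 p\right)^{2}$ ($A{\left(p \right)} = \left(\left(p + p\right) + 5\right)^{2} = \left(2 p + 5\right)^{2} = \left(5 + 2 p\right)^{2}$)
$\left(A{\left(-1 \right)} + 3\right) 8 + \sqrt{1 + 2} = \left(\left(5 + 2 \left(-1\right)\right)^{2} + 3\right) 8 + \sqrt{1 + 2} = \left(\left(5 - 2\right)^{2} + 3\right) 8 + \sqrt{3} = \left(3^{2} + 3\right) 8 + \sqrt{3} = \left(9 + 3\right) 8 + \sqrt{3} = 12 \cdot 8 + \sqrt{3} = 96 + \sqrt{3}$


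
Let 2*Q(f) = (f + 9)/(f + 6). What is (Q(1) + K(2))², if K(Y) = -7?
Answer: 1936/49 ≈ 39.510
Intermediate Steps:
Q(f) = (9 + f)/(2*(6 + f)) (Q(f) = ((f + 9)/(f + 6))/2 = ((9 + f)/(6 + f))/2 = (9 + f)/(2*(6 + f)))
(Q(1) + K(2))² = ((9 + 1)/(2*(6 + 1)) - 7)² = ((½)*10/7 - 7)² = ((½)*(⅐)*10 - 7)² = (5/7 - 7)² = (-44/7)² = 1936/49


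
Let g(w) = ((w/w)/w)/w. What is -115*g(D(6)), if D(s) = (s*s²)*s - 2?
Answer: -115/1674436 ≈ -6.8680e-5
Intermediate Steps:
D(s) = -2 + s⁴ (D(s) = s³*s - 2 = s⁴ - 2 = -2 + s⁴)
g(w) = w⁻² (g(w) = (1/w)/w = 1/(w*w) = w⁻²)
-115*g(D(6)) = -115/(-2 + 6⁴)² = -115/(-2 + 1296)² = -115/1294² = -115*1/1674436 = -115/1674436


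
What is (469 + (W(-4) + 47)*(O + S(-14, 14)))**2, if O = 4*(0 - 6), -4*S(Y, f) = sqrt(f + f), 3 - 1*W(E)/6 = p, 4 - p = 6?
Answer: 7648067/4 + 106183*sqrt(7) ≈ 2.1930e+6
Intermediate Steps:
p = -2 (p = 4 - 1*6 = 4 - 6 = -2)
W(E) = 30 (W(E) = 18 - 6*(-2) = 18 + 12 = 30)
S(Y, f) = -sqrt(2)*sqrt(f)/4 (S(Y, f) = -sqrt(f + f)/4 = -sqrt(2)*sqrt(f)/4)
O = -24 (O = 4*(-6) = -24)
(469 + (W(-4) + 47)*(O + S(-14, 14)))**2 = (469 + (30 + 47)*(-24 - sqrt(2)*sqrt(14)/4))**2 = (469 + 77*(-24 - sqrt(7)/2))**2 = (469 + (-1848 - 77*sqrt(7)/2))**2 = (-1379 - 77*sqrt(7)/2)**2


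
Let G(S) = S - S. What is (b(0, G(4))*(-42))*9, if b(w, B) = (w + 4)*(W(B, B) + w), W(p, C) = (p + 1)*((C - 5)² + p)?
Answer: -37800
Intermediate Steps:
W(p, C) = (1 + p)*(p + (-5 + C)²) (W(p, C) = (1 + p)*((-5 + C)² + p) = (1 + p)*(p + (-5 + C)²))
G(S) = 0
b(w, B) = (4 + w)*(B + w + B² + (-5 + B)² + B*(-5 + B)²) (b(w, B) = (w + 4)*((B + B² + (-5 + B)² + B*(-5 + B)²) + w) = (4 + w)*(B + w + B² + (-5 + B)² + B*(-5 + B)²))
(b(0, G(4))*(-42))*9 = ((100 + 0² - 32*0² + 4*0³ + 29*0 + 64*0 + 0*0³ - 8*0*0² + 16*0*0)*(-42))*9 = ((100 + 0 - 32*0 + 4*0 + 0 + 0 + 0*0 - 8*0*0 + 0)*(-42))*9 = ((100 + 0 + 0 + 0 + 0 + 0 + 0 + 0 + 0)*(-42))*9 = (100*(-42))*9 = -4200*9 = -37800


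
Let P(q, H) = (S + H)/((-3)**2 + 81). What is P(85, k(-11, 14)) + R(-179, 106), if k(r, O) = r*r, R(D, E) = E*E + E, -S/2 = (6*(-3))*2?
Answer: 1020973/90 ≈ 11344.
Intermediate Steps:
S = 72 (S = -2*6*(-3)*2 = -(-36)*2 = -2*(-36) = 72)
R(D, E) = E + E**2 (R(D, E) = E**2 + E = E + E**2)
k(r, O) = r**2
P(q, H) = 4/5 + H/90 (P(q, H) = (72 + H)/((-3)**2 + 81) = (72 + H)/(9 + 81) = (72 + H)/90 = (72 + H)*(1/90) = 4/5 + H/90)
P(85, k(-11, 14)) + R(-179, 106) = (4/5 + (1/90)*(-11)**2) + 106*(1 + 106) = (4/5 + (1/90)*121) + 106*107 = (4/5 + 121/90) + 11342 = 193/90 + 11342 = 1020973/90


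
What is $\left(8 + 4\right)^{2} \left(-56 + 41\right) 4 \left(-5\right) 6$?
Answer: $259200$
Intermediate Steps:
$\left(8 + 4\right)^{2} \left(-56 + 41\right) 4 \left(-5\right) 6 = 12^{2} \left(-15\right) \left(\left(-20\right) 6\right) = 144 \left(-15\right) \left(-120\right) = \left(-2160\right) \left(-120\right) = 259200$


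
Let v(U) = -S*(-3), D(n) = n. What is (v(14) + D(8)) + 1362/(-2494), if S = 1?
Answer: 13036/1247 ≈ 10.454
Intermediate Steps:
v(U) = 3 (v(U) = -1*1*(-3) = -1*(-3) = 3)
(v(14) + D(8)) + 1362/(-2494) = (3 + 8) + 1362/(-2494) = 11 + 1362*(-1/2494) = 11 - 681/1247 = 13036/1247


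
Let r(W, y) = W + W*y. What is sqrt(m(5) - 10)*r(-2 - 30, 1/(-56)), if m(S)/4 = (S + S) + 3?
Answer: -220*sqrt(42)/7 ≈ -203.68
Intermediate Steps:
m(S) = 12 + 8*S (m(S) = 4*((S + S) + 3) = 4*(2*S + 3) = 4*(3 + 2*S) = 12 + 8*S)
sqrt(m(5) - 10)*r(-2 - 30, 1/(-56)) = sqrt((12 + 8*5) - 10)*((-2 - 30)*(1 + 1/(-56))) = sqrt((12 + 40) - 10)*(-32*(1 - 1/56)) = sqrt(52 - 10)*(-32*55/56) = sqrt(42)*(-220/7) = -220*sqrt(42)/7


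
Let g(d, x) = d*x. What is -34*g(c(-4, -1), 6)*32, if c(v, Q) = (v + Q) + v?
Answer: 58752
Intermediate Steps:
c(v, Q) = Q + 2*v (c(v, Q) = (Q + v) + v = Q + 2*v)
-34*g(c(-4, -1), 6)*32 = -34*(-1 + 2*(-4))*6*32 = -34*(-1 - 8)*6*32 = -(-306)*6*32 = -34*(-54)*32 = 1836*32 = 58752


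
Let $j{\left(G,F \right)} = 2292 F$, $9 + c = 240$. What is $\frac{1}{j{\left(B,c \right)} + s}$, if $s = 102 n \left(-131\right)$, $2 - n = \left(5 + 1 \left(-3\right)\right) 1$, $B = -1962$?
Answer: $\frac{1}{529452} \approx 1.8887 \cdot 10^{-6}$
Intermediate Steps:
$c = 231$ ($c = -9 + 240 = 231$)
$n = 0$ ($n = 2 - \left(5 + 1 \left(-3\right)\right) 1 = 2 - \left(5 - 3\right) 1 = 2 - 2 \cdot 1 = 2 - 2 = 0$)
$s = 0$ ($s = 102 \cdot 0 \left(-131\right) = 0 \left(-131\right) = 0$)
$\frac{1}{j{\left(B,c \right)} + s} = \frac{1}{2292 \cdot 231 + 0} = \frac{1}{529452 + 0} = \frac{1}{529452}$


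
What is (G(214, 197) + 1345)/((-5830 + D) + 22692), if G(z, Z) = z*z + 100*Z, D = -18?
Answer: 66841/16844 ≈ 3.9682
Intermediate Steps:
G(z, Z) = z² + 100*Z
(G(214, 197) + 1345)/((-5830 + D) + 22692) = ((214² + 100*197) + 1345)/((-5830 - 18) + 22692) = ((45796 + 19700) + 1345)/(-5848 + 22692) = (65496 + 1345)/16844 = 66841*(1/16844) = 66841/16844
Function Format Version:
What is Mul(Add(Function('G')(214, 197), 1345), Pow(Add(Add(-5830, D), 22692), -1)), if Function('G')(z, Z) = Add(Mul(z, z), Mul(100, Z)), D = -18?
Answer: Rational(66841, 16844) ≈ 3.9682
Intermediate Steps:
Function('G')(z, Z) = Add(Pow(z, 2), Mul(100, Z))
Mul(Add(Function('G')(214, 197), 1345), Pow(Add(Add(-5830, D), 22692), -1)) = Mul(Add(Add(Pow(214, 2), Mul(100, 197)), 1345), Pow(Add(Add(-5830, -18), 22692), -1)) = Mul(Add(Add(45796, 19700), 1345), Pow(Add(-5848, 22692), -1)) = Mul(Add(65496, 1345), Pow(16844, -1)) = Mul(66841, Rational(1, 16844)) = Rational(66841, 16844)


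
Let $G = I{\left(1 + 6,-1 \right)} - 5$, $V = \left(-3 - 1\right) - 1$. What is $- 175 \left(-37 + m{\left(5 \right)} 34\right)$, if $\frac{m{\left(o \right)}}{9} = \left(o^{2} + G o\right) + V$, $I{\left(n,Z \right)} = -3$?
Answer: $1077475$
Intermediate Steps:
$V = -5$ ($V = -4 - 1 = -5$)
$G = -8$ ($G = -3 - 5 = -8$)
$m{\left(o \right)} = -45 - 72 o + 9 o^{2}$ ($m{\left(o \right)} = 9 \left(\left(o^{2} - 8 o\right) - 5\right) = 9 \left(-5 + o^{2} - 8 o\right) = -45 - 72 o + 9 o^{2}$)
$- 175 \left(-37 + m{\left(5 \right)} 34\right) = - 175 \left(-37 + \left(-45 - 360 + 9 \cdot 5^{2}\right) 34\right) = - 175 \left(-37 + \left(-45 - 360 + 9 \cdot 25\right) 34\right) = - 175 \left(-37 + \left(-45 - 360 + 225\right) 34\right) = - 175 \left(-37 - 6120\right) = \left(-175\right) \left(-6157\right) = 1077475$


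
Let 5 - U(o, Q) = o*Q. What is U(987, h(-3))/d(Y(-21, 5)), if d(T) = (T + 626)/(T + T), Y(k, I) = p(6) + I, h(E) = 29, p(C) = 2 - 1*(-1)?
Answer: -228944/317 ≈ -722.22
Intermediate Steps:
p(C) = 3 (p(C) = 2 + 1 = 3)
U(o, Q) = 5 - Q*o (U(o, Q) = 5 - o*Q = 5 - Q*o)
Y(k, I) = 3 + I
d(T) = (626 + T)/(2*T) (d(T) = (626 + T)/((2*T)) = (626 + T)*(1/(2*T)) = (626 + T)/(2*T))
U(987, h(-3))/d(Y(-21, 5)) = (5 - 1*29*987)/(((626 + (3 + 5))/(2*(3 + 5)))) = (5 - 28623)/(((½)*(626 + 8)/8)) = -28618/((½)*(⅛)*634) = -28618/317/8 = -28618*8/317 = -228944/317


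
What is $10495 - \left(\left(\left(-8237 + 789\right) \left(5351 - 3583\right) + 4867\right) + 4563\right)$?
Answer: $13169129$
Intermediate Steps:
$10495 - \left(\left(\left(-8237 + 789\right) \left(5351 - 3583\right) + 4867\right) + 4563\right) = 10495 - \left(\left(\left(-7448\right) 1768 + 4867\right) + 4563\right) = 10495 - \left(\left(-13168064 + 4867\right) + 4563\right) = 10495 - \left(-13163197 + 4563\right) = 10495 - -13158634 = 10495 + 13158634 = 13169129$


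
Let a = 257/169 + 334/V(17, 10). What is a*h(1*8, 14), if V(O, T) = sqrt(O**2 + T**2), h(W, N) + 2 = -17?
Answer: -4883/169 - 6346*sqrt(389)/389 ≈ -350.65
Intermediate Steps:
h(W, N) = -19 (h(W, N) = -2 - 17 = -19)
a = 257/169 + 334*sqrt(389)/389 (a = 257/169 + 334/(sqrt(17**2 + 10**2)) = 257*(1/169) + 334/(sqrt(289 + 100)) = 257/169 + 334/(sqrt(389)) = 257/169 + 334*(sqrt(389)/389) = 257/169 + 334*sqrt(389)/389 ≈ 18.455)
a*h(1*8, 14) = (257/169 + 334*sqrt(389)/389)*(-19) = -4883/169 - 6346*sqrt(389)/389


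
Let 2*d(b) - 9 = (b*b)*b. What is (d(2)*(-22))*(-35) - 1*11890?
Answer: -5345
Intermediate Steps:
d(b) = 9/2 + b³/2 (d(b) = 9/2 + ((b*b)*b)/2 = 9/2 + (b²*b)/2 = 9/2 + b³/2)
(d(2)*(-22))*(-35) - 1*11890 = ((9/2 + (½)*2³)*(-22))*(-35) - 1*11890 = ((9/2 + (½)*8)*(-22))*(-35) - 11890 = ((9/2 + 4)*(-22))*(-35) - 11890 = ((17/2)*(-22))*(-35) - 11890 = -187*(-35) - 11890 = 6545 - 11890 = -5345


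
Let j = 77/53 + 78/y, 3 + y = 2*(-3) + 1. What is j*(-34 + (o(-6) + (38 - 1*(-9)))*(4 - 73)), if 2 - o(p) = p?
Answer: 6735211/212 ≈ 31770.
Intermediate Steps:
o(p) = 2 - p
y = -8 (y = -3 + (2*(-3) + 1) = -3 + (-6 + 1) = -3 - 5 = -8)
j = -1759/212 (j = 77/53 + 78/(-8) = 77*(1/53) + 78*(-⅛) = 77/53 - 39/4 = -1759/212 ≈ -8.2972)
j*(-34 + (o(-6) + (38 - 1*(-9)))*(4 - 73)) = -1759*(-34 + ((2 - 1*(-6)) + (38 - 1*(-9)))*(4 - 73))/212 = -1759*(-34 + ((2 + 6) + (38 + 9))*(-69))/212 = -1759*(-34 + (8 + 47)*(-69))/212 = -1759*(-34 + 55*(-69))/212 = -1759*(-34 - 3795)/212 = -1759/212*(-3829) = 6735211/212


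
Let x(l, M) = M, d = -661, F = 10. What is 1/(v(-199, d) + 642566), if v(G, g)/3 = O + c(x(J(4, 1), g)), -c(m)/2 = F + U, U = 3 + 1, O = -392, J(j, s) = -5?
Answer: 1/641306 ≈ 1.5593e-6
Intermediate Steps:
U = 4
c(m) = -28 (c(m) = -2*(10 + 4) = -2*14 = -28)
v(G, g) = -1260 (v(G, g) = 3*(-392 - 28) = 3*(-420) = -1260)
1/(v(-199, d) + 642566) = 1/(-1260 + 642566) = 1/641306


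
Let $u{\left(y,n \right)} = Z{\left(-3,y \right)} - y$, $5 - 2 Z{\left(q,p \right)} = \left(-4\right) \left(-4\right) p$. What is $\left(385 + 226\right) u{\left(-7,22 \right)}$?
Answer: $\frac{80041}{2} \approx 40021.0$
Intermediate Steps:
$Z{\left(q,p \right)} = \frac{5}{2} - 8 p$ ($Z{\left(q,p \right)} = \frac{5}{2} - \frac{\left(-4\right) \left(-4\right) p}{2} = \frac{5}{2} - \frac{16 p}{2} = \frac{5}{2} - 8 p$)
$u{\left(y,n \right)} = \frac{5}{2} - 9 y$ ($u{\left(y,n \right)} = \left(\frac{5}{2} - 8 y\right) - y = \frac{5}{2} - 9 y$)
$\left(385 + 226\right) u{\left(-7,22 \right)} = \left(385 + 226\right) \left(\frac{5}{2} - -63\right) = 611 \left(\frac{5}{2} + 63\right) = 611 \cdot \frac{131}{2} = \frac{80041}{2}$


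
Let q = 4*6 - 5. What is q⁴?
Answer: 130321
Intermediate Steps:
q = 19 (q = 24 - 5 = 19)
q⁴ = 19⁴ = 130321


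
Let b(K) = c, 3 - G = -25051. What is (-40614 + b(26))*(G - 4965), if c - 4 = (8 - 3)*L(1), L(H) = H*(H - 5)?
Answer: -816216070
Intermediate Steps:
G = 25054 (G = 3 - 1*(-25051) = 3 + 25051 = 25054)
L(H) = H*(-5 + H)
c = -16 (c = 4 + (8 - 3)*(1*(-5 + 1)) = 4 + 5*(1*(-4)) = 4 + 5*(-4) = 4 - 20 = -16)
b(K) = -16
(-40614 + b(26))*(G - 4965) = (-40614 - 16)*(25054 - 4965) = -40630*20089 = -816216070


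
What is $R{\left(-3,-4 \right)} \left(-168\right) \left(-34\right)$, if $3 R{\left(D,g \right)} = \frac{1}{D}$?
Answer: $- \frac{1904}{3} \approx -634.67$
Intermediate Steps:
$R{\left(D,g \right)} = \frac{1}{3 D}$
$R{\left(-3,-4 \right)} \left(-168\right) \left(-34\right) = \frac{1}{3 \left(-3\right)} \left(-168\right) \left(-34\right) = \frac{1}{3} \left(- \frac{1}{3}\right) \left(-168\right) \left(-34\right) = \left(- \frac{1}{9}\right) \left(-168\right) \left(-34\right) = \frac{56}{3} \left(-34\right) = - \frac{1904}{3}$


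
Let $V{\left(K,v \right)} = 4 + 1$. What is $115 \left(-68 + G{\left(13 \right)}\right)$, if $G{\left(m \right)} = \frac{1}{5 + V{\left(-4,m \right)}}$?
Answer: $- \frac{15617}{2} \approx -7808.5$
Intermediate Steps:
$V{\left(K,v \right)} = 5$
$G{\left(m \right)} = \frac{1}{10}$ ($G{\left(m \right)} = \frac{1}{5 + 5} = \frac{1}{10}$)
$115 \left(-68 + G{\left(13 \right)}\right) = 115 \left(-68 + \frac{1}{10}\right) = 115 \left(- \frac{679}{10}\right) = - \frac{15617}{2}$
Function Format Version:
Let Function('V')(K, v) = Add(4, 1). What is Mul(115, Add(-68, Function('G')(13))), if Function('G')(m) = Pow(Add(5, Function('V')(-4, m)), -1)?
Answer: Rational(-15617, 2) ≈ -7808.5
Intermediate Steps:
Function('V')(K, v) = 5
Function('G')(m) = Rational(1, 10) (Function('G')(m) = Pow(Add(5, 5), -1) = Pow(10, -1) = Rational(1, 10))
Mul(115, Add(-68, Function('G')(13))) = Mul(115, Add(-68, Rational(1, 10))) = Mul(115, Rational(-679, 10)) = Rational(-15617, 2)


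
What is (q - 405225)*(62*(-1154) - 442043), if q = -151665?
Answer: 286013691990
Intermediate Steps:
(q - 405225)*(62*(-1154) - 442043) = (-151665 - 405225)*(62*(-1154) - 442043) = -556890*(-71548 - 442043) = -556890*(-513591) = 286013691990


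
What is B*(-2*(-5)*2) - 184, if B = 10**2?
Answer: 1816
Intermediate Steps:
B = 100
B*(-2*(-5)*2) - 184 = 100*(-2*(-5)*2) - 184 = 100*(10*2) - 184 = 100*20 - 184 = 2000 - 184 = 1816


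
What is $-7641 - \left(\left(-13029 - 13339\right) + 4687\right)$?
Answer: $14040$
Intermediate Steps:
$-7641 - \left(\left(-13029 - 13339\right) + 4687\right) = -7641 - \left(-26368 + 4687\right) = -7641 - -21681 = -7641 + 21681 = 14040$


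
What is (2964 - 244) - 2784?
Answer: -64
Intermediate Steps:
(2964 - 244) - 2784 = 2720 - 2784 = -64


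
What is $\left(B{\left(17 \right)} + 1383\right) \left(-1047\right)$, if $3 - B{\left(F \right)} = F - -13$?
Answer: $-1419732$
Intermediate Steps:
$B{\left(F \right)} = -10 - F$ ($B{\left(F \right)} = 3 - \left(F - -13\right) = 3 - \left(F + 13\right) = 3 - \left(13 + F\right) = -10 - F$)
$\left(B{\left(17 \right)} + 1383\right) \left(-1047\right) = \left(\left(-10 - 17\right) + 1383\right) \left(-1047\right) = \left(-27 + 1383\right) \left(-1047\right) = 1356 \left(-1047\right) = -1419732$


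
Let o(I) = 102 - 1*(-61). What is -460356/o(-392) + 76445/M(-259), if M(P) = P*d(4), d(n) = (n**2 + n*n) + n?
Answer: -4304819879/1519812 ≈ -2832.5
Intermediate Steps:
d(n) = n + 2*n**2 (d(n) = (n**2 + n**2) + n = 2*n**2 + n = n + 2*n**2)
M(P) = 36*P (M(P) = P*(4*(1 + 2*4)) = P*(4*(1 + 8)) = P*(4*9) = P*36 = 36*P)
o(I) = 163 (o(I) = 102 + 61 = 163)
-460356/o(-392) + 76445/M(-259) = -460356/163 + 76445/((36*(-259))) = -460356*1/163 + 76445/(-9324) = -460356/163 + 76445*(-1/9324) = -460356/163 - 76445/9324 = -4304819879/1519812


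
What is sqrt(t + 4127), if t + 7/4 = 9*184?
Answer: 25*sqrt(37)/2 ≈ 76.035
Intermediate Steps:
t = 6617/4 (t = -7/4 + 9*184 = -7/4 + 1656 = 6617/4 ≈ 1654.3)
sqrt(t + 4127) = sqrt(6617/4 + 4127) = sqrt(23125/4) = 25*sqrt(37)/2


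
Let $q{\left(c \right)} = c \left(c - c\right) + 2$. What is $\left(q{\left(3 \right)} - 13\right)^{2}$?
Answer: $121$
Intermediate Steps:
$q{\left(c \right)} = 2$ ($q{\left(c \right)} = c 0 + 2 = 0 + 2 = 2$)
$\left(q{\left(3 \right)} - 13\right)^{2} = \left(2 - 13\right)^{2} = \left(-11\right)^{2} = 121$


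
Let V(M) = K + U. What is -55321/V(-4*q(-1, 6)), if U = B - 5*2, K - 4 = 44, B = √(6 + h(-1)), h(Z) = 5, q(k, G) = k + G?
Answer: -2102198/1433 + 55321*√11/1433 ≈ -1339.0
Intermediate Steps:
q(k, G) = G + k
B = √11 (B = √(6 + 5) = √11 ≈ 3.3166)
K = 48 (K = 4 + 44 = 48)
U = -10 + √11 (U = √11 - 5*2 = √11 - 10 = -10 + √11 ≈ -6.6834)
V(M) = 38 + √11 (V(M) = 48 + (-10 + √11) = 38 + √11)
-55321/V(-4*q(-1, 6)) = -55321/(38 + √11)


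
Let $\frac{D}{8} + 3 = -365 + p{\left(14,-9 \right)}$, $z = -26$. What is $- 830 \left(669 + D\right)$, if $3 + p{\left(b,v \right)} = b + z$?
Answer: $1987850$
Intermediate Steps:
$p{\left(b,v \right)} = -29 + b$ ($p{\left(b,v \right)} = -3 + \left(b - 26\right) = -3 + \left(-26 + b\right) = -29 + b$)
$D = -3064$ ($D = -24 + 8 \left(-365 + \left(-29 + 14\right)\right) = -24 + 8 \left(-365 - 15\right) = -24 + 8 \left(-380\right) = -24 - 3040 = -3064$)
$- 830 \left(669 + D\right) = - 830 \left(669 - 3064\right) = \left(-830\right) \left(-2395\right) = 1987850$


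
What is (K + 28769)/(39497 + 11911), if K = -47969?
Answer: -400/1071 ≈ -0.37348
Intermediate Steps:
(K + 28769)/(39497 + 11911) = (-47969 + 28769)/(39497 + 11911) = -19200/51408 = -19200*1/51408 = -400/1071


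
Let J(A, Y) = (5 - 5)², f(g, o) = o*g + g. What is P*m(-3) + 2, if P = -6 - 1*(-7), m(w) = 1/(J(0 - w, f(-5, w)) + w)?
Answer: 5/3 ≈ 1.6667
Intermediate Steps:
f(g, o) = g + g*o (f(g, o) = g*o + g = g + g*o)
J(A, Y) = 0 (J(A, Y) = 0² = 0)
m(w) = 1/w (m(w) = 1/(0 + w) = 1/w)
P = 1 (P = -6 + 7 = 1)
P*m(-3) + 2 = 1/(-3) + 2 = 1*(-⅓) + 2 = -⅓ + 2 = 5/3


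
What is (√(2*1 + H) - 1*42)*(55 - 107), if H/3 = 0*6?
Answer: 2184 - 52*√2 ≈ 2110.5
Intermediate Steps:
H = 0 (H = 3*(0*6) = 3*0 = 0)
(√(2*1 + H) - 1*42)*(55 - 107) = (√(2*1 + 0) - 1*42)*(55 - 107) = (√(2 + 0) - 42)*(-52) = (√2 - 42)*(-52) = (-42 + √2)*(-52) = 2184 - 52*√2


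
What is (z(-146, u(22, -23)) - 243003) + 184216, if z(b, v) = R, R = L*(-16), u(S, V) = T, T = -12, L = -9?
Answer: -58643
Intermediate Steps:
u(S, V) = -12
R = 144 (R = -9*(-16) = 144)
z(b, v) = 144
(z(-146, u(22, -23)) - 243003) + 184216 = (144 - 243003) + 184216 = -242859 + 184216 = -58643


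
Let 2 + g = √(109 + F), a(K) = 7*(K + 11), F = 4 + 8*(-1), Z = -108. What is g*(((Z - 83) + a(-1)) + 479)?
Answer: -716 + 358*√105 ≈ 2952.4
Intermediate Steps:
F = -4 (F = 4 - 8 = -4)
a(K) = 77 + 7*K (a(K) = 7*(11 + K) = 77 + 7*K)
g = -2 + √105 (g = -2 + √(109 - 4) = -2 + √105 ≈ 8.2469)
g*(((Z - 83) + a(-1)) + 479) = (-2 + √105)*(((-108 - 83) + (77 + 7*(-1))) + 479) = (-2 + √105)*((-191 + (77 - 7)) + 479) = (-2 + √105)*((-191 + 70) + 479) = (-2 + √105)*(-121 + 479) = (-2 + √105)*358 = -716 + 358*√105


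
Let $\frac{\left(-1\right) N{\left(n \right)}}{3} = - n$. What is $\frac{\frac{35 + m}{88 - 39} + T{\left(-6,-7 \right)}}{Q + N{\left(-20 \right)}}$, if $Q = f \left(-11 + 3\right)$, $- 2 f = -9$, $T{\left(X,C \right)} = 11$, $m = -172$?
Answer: $- \frac{67}{784} \approx -0.085459$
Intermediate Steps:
$f = \frac{9}{2}$ ($f = \left(- \frac{1}{2}\right) \left(-9\right) = \frac{9}{2} \approx 4.5$)
$N{\left(n \right)} = 3 n$ ($N{\left(n \right)} = - 3 \left(- n\right) = 3 n$)
$Q = -36$ ($Q = \frac{9 \left(-11 + 3\right)}{2} = \frac{9}{2} \left(-8\right) = -36$)
$\frac{\frac{35 + m}{88 - 39} + T{\left(-6,-7 \right)}}{Q + N{\left(-20 \right)}} = \frac{\frac{35 - 172}{88 - 39} + 11}{-36 + 3 \left(-20\right)} = \frac{- \frac{137}{49} + 11}{-36 - 60} = \frac{\left(-137\right) \frac{1}{49} + 11}{-96} = \left(- \frac{137}{49} + 11\right) \left(- \frac{1}{96}\right) = \frac{402}{49} \left(- \frac{1}{96}\right) = - \frac{67}{784}$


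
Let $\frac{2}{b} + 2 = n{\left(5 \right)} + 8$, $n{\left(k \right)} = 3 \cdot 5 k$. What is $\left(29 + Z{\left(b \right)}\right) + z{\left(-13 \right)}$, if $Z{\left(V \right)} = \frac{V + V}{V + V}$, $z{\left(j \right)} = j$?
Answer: $17$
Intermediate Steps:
$n{\left(k \right)} = 15 k$
$b = \frac{2}{81}$ ($b = \frac{2}{-2 + \left(15 \cdot 5 + 8\right)} = \frac{2}{-2 + \left(75 + 8\right)} = \frac{2}{-2 + 83} = \frac{2}{81} \approx 0.024691$)
$Z{\left(V \right)} = 1$ ($Z{\left(V \right)} = \frac{2 V}{2 V} = 2 V \frac{1}{2 V} = 1$)
$\left(29 + Z{\left(b \right)}\right) + z{\left(-13 \right)} = \left(29 + 1\right) - 13 = 30 - 13 = 17$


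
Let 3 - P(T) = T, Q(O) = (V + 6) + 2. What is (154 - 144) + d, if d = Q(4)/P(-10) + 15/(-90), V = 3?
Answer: 833/78 ≈ 10.679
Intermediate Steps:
Q(O) = 11 (Q(O) = (3 + 6) + 2 = 9 + 2 = 11)
P(T) = 3 - T
d = 53/78 (d = 11/(3 - 1*(-10)) + 15/(-90) = 11/(3 + 10) + 15*(-1/90) = 11/13 - ⅙ = 53/78 ≈ 0.67949)
(154 - 144) + d = (154 - 144) + 53/78 = 10 + 53/78 = 833/78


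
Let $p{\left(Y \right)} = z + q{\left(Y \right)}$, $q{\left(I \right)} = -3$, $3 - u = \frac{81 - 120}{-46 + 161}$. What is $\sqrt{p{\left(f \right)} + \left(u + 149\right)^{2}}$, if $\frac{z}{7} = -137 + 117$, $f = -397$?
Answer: $\frac{\sqrt{305024186}}{115} \approx 151.87$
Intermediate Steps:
$u = \frac{384}{115}$ ($u = 3 - \frac{81 - 120}{-46 + 161} = 3 - - \frac{39}{115} = 3 + \frac{39}{115} = \frac{384}{115} \approx 3.3391$)
$z = -140$ ($z = 7 \left(-137 + 117\right) = 7 \left(-20\right) = -140$)
$p{\left(Y \right)} = -143$ ($p{\left(Y \right)} = -140 - 3 = -143$)
$\sqrt{p{\left(f \right)} + \left(u + 149\right)^{2}} = \sqrt{-143 + \left(\frac{384}{115} + 149\right)^{2}} = \sqrt{-143 + \left(\frac{17519}{115}\right)^{2}} = \sqrt{-143 + \frac{306915361}{13225}} = \sqrt{\frac{305024186}{13225}} = \frac{\sqrt{305024186}}{115}$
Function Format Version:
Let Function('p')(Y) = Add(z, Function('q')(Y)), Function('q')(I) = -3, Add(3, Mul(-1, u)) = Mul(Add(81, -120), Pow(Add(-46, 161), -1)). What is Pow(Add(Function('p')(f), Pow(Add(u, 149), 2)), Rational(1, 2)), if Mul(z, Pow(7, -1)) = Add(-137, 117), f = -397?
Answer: Mul(Rational(1, 115), Pow(305024186, Rational(1, 2))) ≈ 151.87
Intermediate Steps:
u = Rational(384, 115) (u = Add(3, Mul(-1, Mul(Add(81, -120), Pow(Add(-46, 161), -1)))) = Add(3, Mul(-1, Mul(-39, Pow(115, -1)))) = Add(3, Mul(-1, Mul(-39, Rational(1, 115)))) = Add(3, Mul(-1, Rational(-39, 115))) = Add(3, Rational(39, 115)) = Rational(384, 115) ≈ 3.3391)
z = -140 (z = Mul(7, Add(-137, 117)) = Mul(7, -20) = -140)
Function('p')(Y) = -143 (Function('p')(Y) = Add(-140, -3) = -143)
Pow(Add(Function('p')(f), Pow(Add(u, 149), 2)), Rational(1, 2)) = Pow(Add(-143, Pow(Add(Rational(384, 115), 149), 2)), Rational(1, 2)) = Pow(Add(-143, Pow(Rational(17519, 115), 2)), Rational(1, 2)) = Pow(Add(-143, Rational(306915361, 13225)), Rational(1, 2)) = Pow(Rational(305024186, 13225), Rational(1, 2)) = Mul(Rational(1, 115), Pow(305024186, Rational(1, 2)))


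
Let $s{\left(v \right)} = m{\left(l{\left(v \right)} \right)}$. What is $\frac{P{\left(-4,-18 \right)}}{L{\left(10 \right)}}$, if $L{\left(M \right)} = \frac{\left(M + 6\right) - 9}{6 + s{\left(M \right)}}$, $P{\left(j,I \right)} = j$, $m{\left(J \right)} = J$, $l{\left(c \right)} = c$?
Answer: $- \frac{64}{7} \approx -9.1429$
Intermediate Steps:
$s{\left(v \right)} = v$
$L{\left(M \right)} = \frac{-3 + M}{6 + M}$ ($L{\left(M \right)} = \frac{\left(M + 6\right) - 9}{6 + M} = \frac{\left(6 + M\right) - 9}{6 + M} = \frac{-3 + M}{6 + M}$)
$\frac{P{\left(-4,-18 \right)}}{L{\left(10 \right)}} = - \frac{4}{\frac{1}{6 + 10} \left(-3 + 10\right)} = - \frac{4}{\frac{1}{16} \cdot 7} = - \frac{4}{\frac{7}{16}} = \left(-4\right) \frac{16}{7} = - \frac{64}{7}$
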